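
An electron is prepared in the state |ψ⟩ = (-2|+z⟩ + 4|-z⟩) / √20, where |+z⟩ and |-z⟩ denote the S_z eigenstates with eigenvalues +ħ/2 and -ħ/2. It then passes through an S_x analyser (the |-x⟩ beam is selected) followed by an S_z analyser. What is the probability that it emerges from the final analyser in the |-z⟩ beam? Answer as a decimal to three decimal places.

0.450

First analyser (S_x): P(|-x⟩) = |⟨-x|ψ⟩|² = 36/40.
After stage 1 the state is |-x⟩; P(|-z⟩) = |⟨-z|-x⟩|² = 1/2.
Joint probability = 36/40 × 1/2 = 0.450.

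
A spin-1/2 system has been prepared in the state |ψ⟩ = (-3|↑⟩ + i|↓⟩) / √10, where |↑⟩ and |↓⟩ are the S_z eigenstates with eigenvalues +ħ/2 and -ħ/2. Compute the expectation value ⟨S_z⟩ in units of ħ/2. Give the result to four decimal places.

0.8000

⟨σ_z⟩ = |a|² - |b|² divided by |a|²+|b|², with a, b the |↑⟩, |↓⟩ amplitudes.
= (9 - 1)/10 = 8/10.
⟨S_z⟩ = (ħ/2)·⟨σ_z⟩.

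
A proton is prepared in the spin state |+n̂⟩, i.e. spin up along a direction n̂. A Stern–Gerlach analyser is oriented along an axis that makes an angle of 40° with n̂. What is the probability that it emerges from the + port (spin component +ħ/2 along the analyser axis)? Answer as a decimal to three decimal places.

0.883

For spin-½, the probability of finding spin-up along an axis at angle θ to the initial spin direction is cos²(θ/2); spin-down is sin²(θ/2).
θ = 40°, so P = cos²(20°) ≈ 0.883.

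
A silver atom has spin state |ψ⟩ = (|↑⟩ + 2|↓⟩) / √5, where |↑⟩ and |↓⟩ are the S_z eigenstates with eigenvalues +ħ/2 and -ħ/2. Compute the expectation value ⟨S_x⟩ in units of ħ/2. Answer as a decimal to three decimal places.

⟨σ_x⟩ = 2 Re(a* b)/(|a|²+|b|²) with a = 1, b = 2.
a* b = 2, so ⟨σ_x⟩ = 4/5.
⟨S_x⟩ = (ħ/2)·⟨σ_x⟩.

0.800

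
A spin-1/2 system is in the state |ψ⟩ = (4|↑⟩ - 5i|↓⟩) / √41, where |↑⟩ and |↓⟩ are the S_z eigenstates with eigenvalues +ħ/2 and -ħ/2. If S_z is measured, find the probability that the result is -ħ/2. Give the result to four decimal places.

The -ħ/2 outcome corresponds to |↓⟩. Its amplitude in |ψ⟩ is -5i/√41.
P = |-5i|² / 41 = 25/41.

0.6098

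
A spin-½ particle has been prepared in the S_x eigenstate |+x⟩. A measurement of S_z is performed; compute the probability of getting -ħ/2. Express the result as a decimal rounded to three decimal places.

In the S_z basis, |+x⟩ = (|↑⟩ + |↓⟩)/√2 and |-z⟩ = |↓⟩.
|⟨-z|+x⟩|² = 1/2.

0.500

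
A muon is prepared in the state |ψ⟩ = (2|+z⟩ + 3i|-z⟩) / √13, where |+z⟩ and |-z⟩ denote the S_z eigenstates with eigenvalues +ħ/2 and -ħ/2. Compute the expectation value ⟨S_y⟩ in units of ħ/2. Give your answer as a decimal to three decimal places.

0.923

⟨σ_y⟩ = 2 Im(a* b)/(|a|²+|b|²) with a = 2, b = 3i.
a* b = 6i, so ⟨σ_y⟩ = 12/13.
⟨S_y⟩ = (ħ/2)·⟨σ_y⟩.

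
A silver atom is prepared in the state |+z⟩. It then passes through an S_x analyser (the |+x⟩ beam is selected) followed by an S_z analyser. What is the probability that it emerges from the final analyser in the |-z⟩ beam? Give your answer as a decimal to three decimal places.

First analyser (S_x): from |+z⟩, P(|+x⟩) = 1/2.
After stage 1 the state is |+x⟩; P(|-z⟩) = |⟨-z|+x⟩|² = 1/2.
Joint probability = 1/2 × 1/2 = 0.250.

0.250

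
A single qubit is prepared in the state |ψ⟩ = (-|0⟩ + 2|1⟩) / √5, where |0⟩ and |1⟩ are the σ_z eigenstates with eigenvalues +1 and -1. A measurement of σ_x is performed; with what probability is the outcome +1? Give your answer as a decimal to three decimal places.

|+x⟩ = (|0⟩ + |1⟩)/√2, so ⟨+x|ψ⟩ = (1) / (√2·√5).
P = |1|² / 10 = 1/10.

0.100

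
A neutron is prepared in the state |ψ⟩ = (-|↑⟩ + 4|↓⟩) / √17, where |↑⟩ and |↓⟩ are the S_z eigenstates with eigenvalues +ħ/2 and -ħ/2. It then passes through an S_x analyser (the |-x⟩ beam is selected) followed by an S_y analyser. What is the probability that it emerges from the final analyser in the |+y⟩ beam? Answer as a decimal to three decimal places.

0.368

First analyser (S_x): P(|-x⟩) = |⟨-x|ψ⟩|² = 25/34.
After stage 1 the state is |-x⟩; P(|+y⟩) = |⟨+y|-x⟩|² = 1/2.
Joint probability = 25/34 × 1/2 = 0.368.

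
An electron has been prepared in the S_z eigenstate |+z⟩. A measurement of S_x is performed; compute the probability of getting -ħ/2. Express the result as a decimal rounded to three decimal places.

In the S_z basis, |+z⟩ = |↑⟩ and |-x⟩ = (|↑⟩ - |↓⟩)/√2.
|⟨-x|+z⟩|² = 1/2.

0.500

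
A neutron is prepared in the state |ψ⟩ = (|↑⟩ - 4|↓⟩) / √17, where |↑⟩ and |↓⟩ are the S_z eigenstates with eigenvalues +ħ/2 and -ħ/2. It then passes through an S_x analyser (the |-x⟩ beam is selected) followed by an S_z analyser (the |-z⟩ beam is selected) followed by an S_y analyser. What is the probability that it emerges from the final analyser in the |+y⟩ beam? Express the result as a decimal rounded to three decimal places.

0.184

First analyser (S_x): P(|-x⟩) = |⟨-x|ψ⟩|² = 25/34.
After stage 1 the state is |-x⟩; P(|-z⟩) = |⟨-z|-x⟩|² = 1/2.
After stage 2 the state is |-z⟩; P(|+y⟩) = |⟨+y|-z⟩|² = 1/2.
Joint probability = 25/34 × 1/2 × 1/2 = 0.184.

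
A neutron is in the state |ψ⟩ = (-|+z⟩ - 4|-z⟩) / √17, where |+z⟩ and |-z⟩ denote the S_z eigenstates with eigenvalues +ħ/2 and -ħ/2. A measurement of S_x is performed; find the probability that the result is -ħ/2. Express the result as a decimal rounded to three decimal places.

|-x⟩ = (|+z⟩ - |-z⟩)/√2, so ⟨-x|ψ⟩ = (3) / (√2·√17).
P = |3|² / 34 = 9/34.

0.265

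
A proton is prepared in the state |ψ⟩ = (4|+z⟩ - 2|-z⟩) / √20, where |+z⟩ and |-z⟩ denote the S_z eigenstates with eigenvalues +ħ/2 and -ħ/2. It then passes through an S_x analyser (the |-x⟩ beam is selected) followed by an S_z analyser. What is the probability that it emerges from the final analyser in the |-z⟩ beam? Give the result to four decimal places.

0.4500

First analyser (S_x): P(|-x⟩) = |⟨-x|ψ⟩|² = 36/40.
After stage 1 the state is |-x⟩; P(|-z⟩) = |⟨-z|-x⟩|² = 1/2.
Joint probability = 36/40 × 1/2 = 0.4500.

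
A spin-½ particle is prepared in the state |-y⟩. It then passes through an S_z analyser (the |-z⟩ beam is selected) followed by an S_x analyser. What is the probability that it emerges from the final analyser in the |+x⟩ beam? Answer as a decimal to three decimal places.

First analyser (S_z): from |-y⟩, P(|-z⟩) = 1/2.
After stage 1 the state is |-z⟩; P(|+x⟩) = |⟨+x|-z⟩|² = 1/2.
Joint probability = 1/2 × 1/2 = 0.250.

0.250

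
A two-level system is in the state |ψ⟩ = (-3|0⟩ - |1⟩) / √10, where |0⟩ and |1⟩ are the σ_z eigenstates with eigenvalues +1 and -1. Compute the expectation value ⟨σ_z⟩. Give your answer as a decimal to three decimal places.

⟨σ_z⟩ = |a|² - |b|² divided by |a|²+|b|², with a, b the |0⟩, |1⟩ amplitudes.
= (9 - 1)/10 = 8/10.

0.800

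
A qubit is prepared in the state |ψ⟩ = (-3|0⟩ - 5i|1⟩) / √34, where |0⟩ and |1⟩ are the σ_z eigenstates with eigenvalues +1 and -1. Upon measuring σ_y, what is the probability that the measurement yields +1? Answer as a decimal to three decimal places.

|+y⟩ = (|0⟩ + i|1⟩)/√2, so ⟨+y|ψ⟩ = (-8) / (√2·√34).
P = |-8|² / 68 = 64/68.

0.941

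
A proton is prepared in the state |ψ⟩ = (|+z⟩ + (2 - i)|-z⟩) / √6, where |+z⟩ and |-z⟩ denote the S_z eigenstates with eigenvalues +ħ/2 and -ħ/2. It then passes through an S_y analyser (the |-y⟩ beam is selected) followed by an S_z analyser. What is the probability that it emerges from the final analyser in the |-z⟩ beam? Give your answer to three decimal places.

0.333

First analyser (S_y): P(|-y⟩) = |⟨-y|ψ⟩|² = 8/12.
After stage 1 the state is |-y⟩; P(|-z⟩) = |⟨-z|-y⟩|² = 1/2.
Joint probability = 8/12 × 1/2 = 0.333.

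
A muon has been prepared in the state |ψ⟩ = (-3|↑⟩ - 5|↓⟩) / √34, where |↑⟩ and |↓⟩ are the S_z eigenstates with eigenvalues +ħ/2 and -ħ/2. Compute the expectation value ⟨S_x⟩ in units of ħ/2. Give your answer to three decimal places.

⟨σ_x⟩ = 2 Re(a* b)/(|a|²+|b|²) with a = -3, b = -5.
a* b = 15, so ⟨σ_x⟩ = 30/34.
⟨S_x⟩ = (ħ/2)·⟨σ_x⟩.

0.882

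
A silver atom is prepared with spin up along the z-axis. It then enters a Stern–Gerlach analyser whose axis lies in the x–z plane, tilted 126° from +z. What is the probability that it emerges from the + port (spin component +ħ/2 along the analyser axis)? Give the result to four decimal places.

For spin-½, the probability of finding spin-up along an axis at angle θ to the initial spin direction is cos²(θ/2); spin-down is sin²(θ/2).
θ = 126°, so P = cos²(63°) ≈ 0.2061.

0.2061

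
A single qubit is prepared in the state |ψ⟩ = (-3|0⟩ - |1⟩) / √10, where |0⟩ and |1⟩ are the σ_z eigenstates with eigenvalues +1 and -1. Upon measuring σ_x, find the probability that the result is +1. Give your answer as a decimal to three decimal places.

0.800

|+x⟩ = (|0⟩ + |1⟩)/√2, so ⟨+x|ψ⟩ = (-4) / (√2·√10).
P = |-4|² / 20 = 16/20.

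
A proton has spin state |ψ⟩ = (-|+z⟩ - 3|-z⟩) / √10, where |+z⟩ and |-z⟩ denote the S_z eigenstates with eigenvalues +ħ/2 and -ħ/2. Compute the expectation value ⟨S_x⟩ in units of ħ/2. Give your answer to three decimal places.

0.600

⟨σ_x⟩ = 2 Re(a* b)/(|a|²+|b|²) with a = -1, b = -3.
a* b = 3, so ⟨σ_x⟩ = 6/10.
⟨S_x⟩ = (ħ/2)·⟨σ_x⟩.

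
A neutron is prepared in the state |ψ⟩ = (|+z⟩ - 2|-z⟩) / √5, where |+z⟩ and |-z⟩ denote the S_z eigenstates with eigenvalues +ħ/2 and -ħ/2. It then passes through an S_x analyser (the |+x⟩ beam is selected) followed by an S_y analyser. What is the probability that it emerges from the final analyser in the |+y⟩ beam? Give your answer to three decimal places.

First analyser (S_x): P(|+x⟩) = |⟨+x|ψ⟩|² = 1/10.
After stage 1 the state is |+x⟩; P(|+y⟩) = |⟨+y|+x⟩|² = 1/2.
Joint probability = 1/10 × 1/2 = 0.050.

0.050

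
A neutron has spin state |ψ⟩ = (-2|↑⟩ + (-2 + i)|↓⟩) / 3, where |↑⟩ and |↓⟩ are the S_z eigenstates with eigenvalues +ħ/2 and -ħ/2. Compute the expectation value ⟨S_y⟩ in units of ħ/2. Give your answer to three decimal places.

⟨σ_y⟩ = 2 Im(a* b)/(|a|²+|b|²) with a = -2, b = (-2 + i).
a* b = (4 - 2i), so ⟨σ_y⟩ = -4/9.
⟨S_y⟩ = (ħ/2)·⟨σ_y⟩.

-0.444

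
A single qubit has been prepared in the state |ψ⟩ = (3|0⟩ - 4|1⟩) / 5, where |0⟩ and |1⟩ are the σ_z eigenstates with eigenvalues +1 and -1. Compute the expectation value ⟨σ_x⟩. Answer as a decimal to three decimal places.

⟨σ_x⟩ = 2 Re(a* b)/(|a|²+|b|²) with a = 3, b = -4.
a* b = -12, so ⟨σ_x⟩ = -24/25.

-0.960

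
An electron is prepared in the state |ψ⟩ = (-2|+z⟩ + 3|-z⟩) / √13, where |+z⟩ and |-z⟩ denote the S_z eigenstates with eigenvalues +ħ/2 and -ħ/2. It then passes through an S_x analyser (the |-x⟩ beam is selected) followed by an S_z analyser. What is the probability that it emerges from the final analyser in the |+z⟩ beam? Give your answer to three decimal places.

First analyser (S_x): P(|-x⟩) = |⟨-x|ψ⟩|² = 25/26.
After stage 1 the state is |-x⟩; P(|+z⟩) = |⟨+z|-x⟩|² = 1/2.
Joint probability = 25/26 × 1/2 = 0.481.

0.481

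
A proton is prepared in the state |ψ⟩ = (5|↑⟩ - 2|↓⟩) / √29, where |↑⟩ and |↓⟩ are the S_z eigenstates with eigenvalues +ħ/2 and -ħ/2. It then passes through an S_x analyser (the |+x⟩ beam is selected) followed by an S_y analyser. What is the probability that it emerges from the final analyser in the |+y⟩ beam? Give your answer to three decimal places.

0.078

First analyser (S_x): P(|+x⟩) = |⟨+x|ψ⟩|² = 9/58.
After stage 1 the state is |+x⟩; P(|+y⟩) = |⟨+y|+x⟩|² = 1/2.
Joint probability = 9/58 × 1/2 = 0.078.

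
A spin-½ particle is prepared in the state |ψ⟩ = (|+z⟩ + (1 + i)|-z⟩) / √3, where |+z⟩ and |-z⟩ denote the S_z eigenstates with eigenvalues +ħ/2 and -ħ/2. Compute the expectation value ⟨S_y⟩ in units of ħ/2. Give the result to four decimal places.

⟨σ_y⟩ = 2 Im(a* b)/(|a|²+|b|²) with a = 1, b = (1 + i).
a* b = (1 + i), so ⟨σ_y⟩ = 2/3.
⟨S_y⟩ = (ħ/2)·⟨σ_y⟩.

0.6667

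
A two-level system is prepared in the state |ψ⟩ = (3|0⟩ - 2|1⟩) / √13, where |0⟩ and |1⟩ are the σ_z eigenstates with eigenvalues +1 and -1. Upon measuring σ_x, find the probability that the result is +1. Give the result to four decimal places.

|+x⟩ = (|0⟩ + |1⟩)/√2, so ⟨+x|ψ⟩ = (1) / (√2·√13).
P = |1|² / 26 = 1/26.

0.0385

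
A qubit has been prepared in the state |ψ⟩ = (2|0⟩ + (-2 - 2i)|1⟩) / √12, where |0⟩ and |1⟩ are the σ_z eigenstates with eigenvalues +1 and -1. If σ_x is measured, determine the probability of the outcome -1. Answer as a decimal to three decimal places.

0.833

|-x⟩ = (|0⟩ - |1⟩)/√2, so ⟨-x|ψ⟩ = (4 + 2i) / (√2·√12).
P = |4 + 2i|² / 24 = 20/24.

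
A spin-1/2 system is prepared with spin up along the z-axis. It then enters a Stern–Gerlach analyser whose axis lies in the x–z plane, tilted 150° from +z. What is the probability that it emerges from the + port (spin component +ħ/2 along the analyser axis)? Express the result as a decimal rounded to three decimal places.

0.067

For spin-½, the probability of finding spin-up along an axis at angle θ to the initial spin direction is cos²(θ/2); spin-down is sin²(θ/2).
θ = 150°, so P = cos²(75°) ≈ 0.067.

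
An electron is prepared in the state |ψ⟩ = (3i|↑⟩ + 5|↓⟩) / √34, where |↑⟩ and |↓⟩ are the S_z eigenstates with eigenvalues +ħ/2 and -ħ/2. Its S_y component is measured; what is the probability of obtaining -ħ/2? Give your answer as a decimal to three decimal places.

|-y⟩ = (|↑⟩ - i|↓⟩)/√2, so ⟨-y|ψ⟩ = (8i) / (√2·√34).
P = |8i|² / 68 = 64/68.

0.941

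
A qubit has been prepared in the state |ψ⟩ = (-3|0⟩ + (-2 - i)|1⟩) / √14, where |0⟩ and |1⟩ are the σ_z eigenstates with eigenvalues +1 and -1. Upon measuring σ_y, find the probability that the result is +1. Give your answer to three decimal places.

|+y⟩ = (|0⟩ + i|1⟩)/√2, so ⟨+y|ψ⟩ = (-4 + 2i) / (√2·√14).
P = |-4 + 2i|² / 28 = 20/28.

0.714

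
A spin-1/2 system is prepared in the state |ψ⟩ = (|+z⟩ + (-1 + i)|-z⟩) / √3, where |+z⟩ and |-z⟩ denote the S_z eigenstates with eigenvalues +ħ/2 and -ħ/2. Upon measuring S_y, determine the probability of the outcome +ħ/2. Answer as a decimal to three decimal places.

0.833

|+y⟩ = (|+z⟩ + i|-z⟩)/√2, so ⟨+y|ψ⟩ = (2 + i) / (√2·√3).
P = |2 + i|² / 6 = 5/6.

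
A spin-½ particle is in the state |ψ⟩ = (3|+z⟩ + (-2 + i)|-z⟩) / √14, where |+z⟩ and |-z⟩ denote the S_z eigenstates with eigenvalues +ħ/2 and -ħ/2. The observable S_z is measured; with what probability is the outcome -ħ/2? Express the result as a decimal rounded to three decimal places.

The -ħ/2 outcome corresponds to |-z⟩. Its amplitude in |ψ⟩ is (-2 + i)/√14.
P = |-2 + i|² / 14 = 5/14.

0.357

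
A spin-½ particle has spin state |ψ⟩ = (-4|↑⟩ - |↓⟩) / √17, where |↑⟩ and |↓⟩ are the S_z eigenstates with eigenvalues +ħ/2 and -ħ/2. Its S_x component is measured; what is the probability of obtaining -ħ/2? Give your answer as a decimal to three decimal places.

|-x⟩ = (|↑⟩ - |↓⟩)/√2, so ⟨-x|ψ⟩ = (-3) / (√2·√17).
P = |-3|² / 34 = 9/34.

0.265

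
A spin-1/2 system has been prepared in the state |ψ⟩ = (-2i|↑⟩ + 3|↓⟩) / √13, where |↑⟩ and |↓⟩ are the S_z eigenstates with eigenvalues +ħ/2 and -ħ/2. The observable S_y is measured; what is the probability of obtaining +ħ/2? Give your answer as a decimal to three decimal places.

0.962

|+y⟩ = (|↑⟩ + i|↓⟩)/√2, so ⟨+y|ψ⟩ = (-5i) / (√2·√13).
P = |-5i|² / 26 = 25/26.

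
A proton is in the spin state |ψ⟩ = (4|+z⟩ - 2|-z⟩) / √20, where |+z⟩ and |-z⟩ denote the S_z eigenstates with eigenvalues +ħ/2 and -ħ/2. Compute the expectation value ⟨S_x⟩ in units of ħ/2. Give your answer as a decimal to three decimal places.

-0.800

⟨σ_x⟩ = 2 Re(a* b)/(|a|²+|b|²) with a = 4, b = -2.
a* b = -8, so ⟨σ_x⟩ = -16/20.
⟨S_x⟩ = (ħ/2)·⟨σ_x⟩.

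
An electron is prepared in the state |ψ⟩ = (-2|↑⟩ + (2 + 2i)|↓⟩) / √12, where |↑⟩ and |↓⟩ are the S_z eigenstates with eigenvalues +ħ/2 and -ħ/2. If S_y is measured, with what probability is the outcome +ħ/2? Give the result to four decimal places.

|+y⟩ = (|↑⟩ + i|↓⟩)/√2, so ⟨+y|ψ⟩ = (-2i) / (√2·√12).
P = |-2i|² / 24 = 4/24.

0.1667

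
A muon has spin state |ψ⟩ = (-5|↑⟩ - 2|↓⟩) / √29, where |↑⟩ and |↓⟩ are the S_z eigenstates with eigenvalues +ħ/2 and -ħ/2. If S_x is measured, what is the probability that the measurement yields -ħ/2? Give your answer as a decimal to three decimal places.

|-x⟩ = (|↑⟩ - |↓⟩)/√2, so ⟨-x|ψ⟩ = (-3) / (√2·√29).
P = |-3|² / 58 = 9/58.

0.155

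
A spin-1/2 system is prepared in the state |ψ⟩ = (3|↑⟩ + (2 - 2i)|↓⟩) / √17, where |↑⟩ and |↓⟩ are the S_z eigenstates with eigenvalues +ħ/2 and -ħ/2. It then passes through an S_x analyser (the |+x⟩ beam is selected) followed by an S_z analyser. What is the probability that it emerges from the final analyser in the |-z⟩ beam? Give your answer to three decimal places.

0.426

First analyser (S_x): P(|+x⟩) = |⟨+x|ψ⟩|² = 29/34.
After stage 1 the state is |+x⟩; P(|-z⟩) = |⟨-z|+x⟩|² = 1/2.
Joint probability = 29/34 × 1/2 = 0.426.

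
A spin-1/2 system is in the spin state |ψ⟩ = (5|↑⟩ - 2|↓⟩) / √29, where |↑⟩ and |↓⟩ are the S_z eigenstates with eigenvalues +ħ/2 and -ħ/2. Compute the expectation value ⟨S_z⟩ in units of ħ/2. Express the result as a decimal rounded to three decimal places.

⟨σ_z⟩ = |a|² - |b|² divided by |a|²+|b|², with a, b the |↑⟩, |↓⟩ amplitudes.
= (25 - 4)/29 = 21/29.
⟨S_z⟩ = (ħ/2)·⟨σ_z⟩.

0.724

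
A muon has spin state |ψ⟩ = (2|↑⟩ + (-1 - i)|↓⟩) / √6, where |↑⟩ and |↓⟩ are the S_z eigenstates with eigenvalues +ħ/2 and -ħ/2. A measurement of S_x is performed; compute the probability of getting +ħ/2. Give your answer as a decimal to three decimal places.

|+x⟩ = (|↑⟩ + |↓⟩)/√2, so ⟨+x|ψ⟩ = (1 - i) / (√2·√6).
P = |1 - i|² / 12 = 2/12.

0.167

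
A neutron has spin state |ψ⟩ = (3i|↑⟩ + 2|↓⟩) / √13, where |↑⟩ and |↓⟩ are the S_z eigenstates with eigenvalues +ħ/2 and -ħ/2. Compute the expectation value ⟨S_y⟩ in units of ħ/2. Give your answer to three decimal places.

⟨σ_y⟩ = 2 Im(a* b)/(|a|²+|b|²) with a = 3i, b = 2.
a* b = -6i, so ⟨σ_y⟩ = -12/13.
⟨S_y⟩ = (ħ/2)·⟨σ_y⟩.

-0.923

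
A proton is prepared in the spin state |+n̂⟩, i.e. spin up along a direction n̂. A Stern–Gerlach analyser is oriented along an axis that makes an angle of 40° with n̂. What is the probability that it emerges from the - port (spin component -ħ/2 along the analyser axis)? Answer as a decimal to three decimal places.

For spin-½, the probability of finding spin-up along an axis at angle θ to the initial spin direction is cos²(θ/2); spin-down is sin²(θ/2).
θ = 40°, so P = sin²(20°) ≈ 0.117.

0.117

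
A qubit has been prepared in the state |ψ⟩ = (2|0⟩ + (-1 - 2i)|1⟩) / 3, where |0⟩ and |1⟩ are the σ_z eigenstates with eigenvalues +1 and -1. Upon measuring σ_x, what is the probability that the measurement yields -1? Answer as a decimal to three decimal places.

|-x⟩ = (|0⟩ - |1⟩)/√2, so ⟨-x|ψ⟩ = (3 + 2i) / (√2·3).
P = |3 + 2i|² / 18 = 13/18.

0.722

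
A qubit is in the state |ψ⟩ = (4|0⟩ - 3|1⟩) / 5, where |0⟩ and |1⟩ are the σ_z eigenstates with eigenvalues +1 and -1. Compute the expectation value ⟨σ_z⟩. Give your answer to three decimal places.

⟨σ_z⟩ = |a|² - |b|² divided by |a|²+|b|², with a, b the |0⟩, |1⟩ amplitudes.
= (16 - 9)/25 = 7/25.

0.280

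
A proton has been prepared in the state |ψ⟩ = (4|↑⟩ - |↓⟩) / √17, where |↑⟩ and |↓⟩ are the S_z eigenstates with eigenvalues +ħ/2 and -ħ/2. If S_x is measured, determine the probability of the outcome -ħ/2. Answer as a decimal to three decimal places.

0.735

|-x⟩ = (|↑⟩ - |↓⟩)/√2, so ⟨-x|ψ⟩ = (5) / (√2·√17).
P = |5|² / 34 = 25/34.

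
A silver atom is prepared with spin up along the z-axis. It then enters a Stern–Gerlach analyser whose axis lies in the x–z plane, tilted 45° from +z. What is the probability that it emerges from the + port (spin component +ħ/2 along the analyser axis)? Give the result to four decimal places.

For spin-½, the probability of finding spin-up along an axis at angle θ to the initial spin direction is cos²(θ/2); spin-down is sin²(θ/2).
θ = 45°, so P = cos²(22.5°) ≈ 0.8536.

0.8536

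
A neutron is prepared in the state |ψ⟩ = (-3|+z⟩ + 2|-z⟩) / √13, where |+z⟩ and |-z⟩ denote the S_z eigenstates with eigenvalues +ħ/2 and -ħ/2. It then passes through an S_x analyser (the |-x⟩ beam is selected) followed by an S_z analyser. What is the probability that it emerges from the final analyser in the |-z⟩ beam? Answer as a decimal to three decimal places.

0.481

First analyser (S_x): P(|-x⟩) = |⟨-x|ψ⟩|² = 25/26.
After stage 1 the state is |-x⟩; P(|-z⟩) = |⟨-z|-x⟩|² = 1/2.
Joint probability = 25/26 × 1/2 = 0.481.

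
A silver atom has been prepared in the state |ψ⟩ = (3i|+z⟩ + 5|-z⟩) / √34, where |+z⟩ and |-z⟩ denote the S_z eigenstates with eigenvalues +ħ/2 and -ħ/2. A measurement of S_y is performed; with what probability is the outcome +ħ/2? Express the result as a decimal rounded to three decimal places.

|+y⟩ = (|+z⟩ + i|-z⟩)/√2, so ⟨+y|ψ⟩ = (-2i) / (√2·√34).
P = |-2i|² / 68 = 4/68.

0.059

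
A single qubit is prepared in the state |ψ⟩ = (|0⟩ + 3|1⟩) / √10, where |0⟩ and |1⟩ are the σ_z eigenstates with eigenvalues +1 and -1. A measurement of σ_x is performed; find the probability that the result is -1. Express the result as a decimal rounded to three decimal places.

0.200

|-x⟩ = (|0⟩ - |1⟩)/√2, so ⟨-x|ψ⟩ = (-2) / (√2·√10).
P = |-2|² / 20 = 4/20.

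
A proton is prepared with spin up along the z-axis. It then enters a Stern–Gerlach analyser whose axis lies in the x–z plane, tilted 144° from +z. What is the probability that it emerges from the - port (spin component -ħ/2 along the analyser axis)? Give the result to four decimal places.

0.9045

For spin-½, the probability of finding spin-up along an axis at angle θ to the initial spin direction is cos²(θ/2); spin-down is sin²(θ/2).
θ = 144°, so P = sin²(72°) ≈ 0.9045.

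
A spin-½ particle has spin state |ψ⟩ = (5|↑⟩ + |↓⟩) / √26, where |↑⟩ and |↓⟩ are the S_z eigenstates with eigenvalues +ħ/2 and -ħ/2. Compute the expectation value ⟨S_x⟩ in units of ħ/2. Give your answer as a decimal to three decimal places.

0.385

⟨σ_x⟩ = 2 Re(a* b)/(|a|²+|b|²) with a = 5, b = 1.
a* b = 5, so ⟨σ_x⟩ = 10/26.
⟨S_x⟩ = (ħ/2)·⟨σ_x⟩.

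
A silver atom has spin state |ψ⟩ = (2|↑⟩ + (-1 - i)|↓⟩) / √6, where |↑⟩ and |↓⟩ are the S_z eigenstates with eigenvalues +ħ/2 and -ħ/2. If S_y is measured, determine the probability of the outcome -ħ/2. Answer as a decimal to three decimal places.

|-y⟩ = (|↑⟩ - i|↓⟩)/√2, so ⟨-y|ψ⟩ = (3 - i) / (√2·√6).
P = |3 - i|² / 12 = 10/12.

0.833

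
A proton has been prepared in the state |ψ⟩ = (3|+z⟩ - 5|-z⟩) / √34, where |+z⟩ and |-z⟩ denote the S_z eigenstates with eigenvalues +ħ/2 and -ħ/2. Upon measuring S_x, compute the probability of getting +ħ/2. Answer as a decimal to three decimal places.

0.059

|+x⟩ = (|+z⟩ + |-z⟩)/√2, so ⟨+x|ψ⟩ = (-2) / (√2·√34).
P = |-2|² / 68 = 4/68.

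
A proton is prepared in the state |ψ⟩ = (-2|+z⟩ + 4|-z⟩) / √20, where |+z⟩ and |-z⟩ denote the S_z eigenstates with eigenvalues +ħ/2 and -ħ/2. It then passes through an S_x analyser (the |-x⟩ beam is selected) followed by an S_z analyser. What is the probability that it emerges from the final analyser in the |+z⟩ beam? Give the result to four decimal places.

0.4500

First analyser (S_x): P(|-x⟩) = |⟨-x|ψ⟩|² = 36/40.
After stage 1 the state is |-x⟩; P(|+z⟩) = |⟨+z|-x⟩|² = 1/2.
Joint probability = 36/40 × 1/2 = 0.4500.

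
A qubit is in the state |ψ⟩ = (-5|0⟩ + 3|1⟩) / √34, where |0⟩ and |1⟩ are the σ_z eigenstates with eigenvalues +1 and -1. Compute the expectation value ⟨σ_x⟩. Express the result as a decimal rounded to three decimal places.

⟨σ_x⟩ = 2 Re(a* b)/(|a|²+|b|²) with a = -5, b = 3.
a* b = -15, so ⟨σ_x⟩ = -30/34.

-0.882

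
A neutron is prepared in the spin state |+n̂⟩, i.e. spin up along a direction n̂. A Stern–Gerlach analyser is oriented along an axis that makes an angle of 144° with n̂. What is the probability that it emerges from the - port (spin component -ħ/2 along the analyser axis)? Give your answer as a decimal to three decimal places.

For spin-½, the probability of finding spin-up along an axis at angle θ to the initial spin direction is cos²(θ/2); spin-down is sin²(θ/2).
θ = 144°, so P = sin²(72°) ≈ 0.905.

0.905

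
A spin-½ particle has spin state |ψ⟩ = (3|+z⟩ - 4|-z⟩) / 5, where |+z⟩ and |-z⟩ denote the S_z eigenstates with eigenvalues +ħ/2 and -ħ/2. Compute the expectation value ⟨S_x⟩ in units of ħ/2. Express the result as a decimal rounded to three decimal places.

⟨σ_x⟩ = 2 Re(a* b)/(|a|²+|b|²) with a = 3, b = -4.
a* b = -12, so ⟨σ_x⟩ = -24/25.
⟨S_x⟩ = (ħ/2)·⟨σ_x⟩.

-0.960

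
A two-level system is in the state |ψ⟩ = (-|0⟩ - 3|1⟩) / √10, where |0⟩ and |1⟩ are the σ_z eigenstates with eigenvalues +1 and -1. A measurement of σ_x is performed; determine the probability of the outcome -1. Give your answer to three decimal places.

|-x⟩ = (|0⟩ - |1⟩)/√2, so ⟨-x|ψ⟩ = (2) / (√2·√10).
P = |2|² / 20 = 4/20.

0.200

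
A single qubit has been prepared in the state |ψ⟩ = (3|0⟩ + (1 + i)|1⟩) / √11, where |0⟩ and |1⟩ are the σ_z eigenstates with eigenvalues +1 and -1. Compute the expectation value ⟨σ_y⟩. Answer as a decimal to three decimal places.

0.545

⟨σ_y⟩ = 2 Im(a* b)/(|a|²+|b|²) with a = 3, b = (1 + i).
a* b = (3 + 3i), so ⟨σ_y⟩ = 6/11.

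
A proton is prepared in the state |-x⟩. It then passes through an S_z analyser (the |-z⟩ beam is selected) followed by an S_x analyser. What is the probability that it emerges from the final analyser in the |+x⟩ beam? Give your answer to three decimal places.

First analyser (S_z): from |-x⟩, P(|-z⟩) = 1/2.
After stage 1 the state is |-z⟩; P(|+x⟩) = |⟨+x|-z⟩|² = 1/2.
Joint probability = 1/2 × 1/2 = 0.250.

0.250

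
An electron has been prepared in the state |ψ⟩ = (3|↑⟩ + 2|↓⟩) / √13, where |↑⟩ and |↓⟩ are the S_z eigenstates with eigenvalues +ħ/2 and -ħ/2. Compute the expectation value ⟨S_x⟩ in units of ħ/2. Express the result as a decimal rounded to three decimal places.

0.923

⟨σ_x⟩ = 2 Re(a* b)/(|a|²+|b|²) with a = 3, b = 2.
a* b = 6, so ⟨σ_x⟩ = 12/13.
⟨S_x⟩ = (ħ/2)·⟨σ_x⟩.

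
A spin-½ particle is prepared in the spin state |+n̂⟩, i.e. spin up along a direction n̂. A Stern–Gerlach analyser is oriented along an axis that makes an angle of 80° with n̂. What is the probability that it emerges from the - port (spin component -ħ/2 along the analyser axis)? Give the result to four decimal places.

For spin-½, the probability of finding spin-up along an axis at angle θ to the initial spin direction is cos²(θ/2); spin-down is sin²(θ/2).
θ = 80°, so P = sin²(40°) ≈ 0.4132.

0.4132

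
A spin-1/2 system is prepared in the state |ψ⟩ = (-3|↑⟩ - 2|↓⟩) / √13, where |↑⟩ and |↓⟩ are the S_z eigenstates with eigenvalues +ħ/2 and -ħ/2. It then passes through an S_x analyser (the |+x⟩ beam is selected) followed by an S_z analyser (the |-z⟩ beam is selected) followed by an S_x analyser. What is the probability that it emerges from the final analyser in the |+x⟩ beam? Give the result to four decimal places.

0.2404

First analyser (S_x): P(|+x⟩) = |⟨+x|ψ⟩|² = 25/26.
After stage 1 the state is |+x⟩; P(|-z⟩) = |⟨-z|+x⟩|² = 1/2.
After stage 2 the state is |-z⟩; P(|+x⟩) = |⟨+x|-z⟩|² = 1/2.
Joint probability = 25/26 × 1/2 × 1/2 = 0.2404.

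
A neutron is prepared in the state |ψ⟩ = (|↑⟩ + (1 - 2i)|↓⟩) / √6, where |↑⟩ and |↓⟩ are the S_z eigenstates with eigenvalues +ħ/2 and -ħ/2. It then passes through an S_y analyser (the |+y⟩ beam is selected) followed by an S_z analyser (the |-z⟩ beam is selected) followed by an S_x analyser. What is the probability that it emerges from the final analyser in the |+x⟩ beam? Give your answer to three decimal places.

0.042

First analyser (S_y): P(|+y⟩) = |⟨+y|ψ⟩|² = 2/12.
After stage 1 the state is |+y⟩; P(|-z⟩) = |⟨-z|+y⟩|² = 1/2.
After stage 2 the state is |-z⟩; P(|+x⟩) = |⟨+x|-z⟩|² = 1/2.
Joint probability = 2/12 × 1/2 × 1/2 = 0.042.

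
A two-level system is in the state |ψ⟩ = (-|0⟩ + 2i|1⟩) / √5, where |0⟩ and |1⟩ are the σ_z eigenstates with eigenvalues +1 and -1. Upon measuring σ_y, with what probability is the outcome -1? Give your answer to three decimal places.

|-y⟩ = (|0⟩ - i|1⟩)/√2, so ⟨-y|ψ⟩ = (-3) / (√2·√5).
P = |-3|² / 10 = 9/10.

0.900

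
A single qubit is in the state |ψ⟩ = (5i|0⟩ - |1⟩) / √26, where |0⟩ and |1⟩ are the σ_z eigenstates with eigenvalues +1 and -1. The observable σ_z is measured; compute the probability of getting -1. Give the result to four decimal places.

The -1 outcome corresponds to |1⟩. Its amplitude in |ψ⟩ is -1/√26.
P = |-1|² / 26 = 1/26.

0.0385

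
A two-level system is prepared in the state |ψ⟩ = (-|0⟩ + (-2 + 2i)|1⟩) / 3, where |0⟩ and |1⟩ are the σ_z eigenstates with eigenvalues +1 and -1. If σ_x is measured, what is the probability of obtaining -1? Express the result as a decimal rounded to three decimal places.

0.278

|-x⟩ = (|0⟩ - |1⟩)/√2, so ⟨-x|ψ⟩ = (1 - 2i) / (√2·3).
P = |1 - 2i|² / 18 = 5/18.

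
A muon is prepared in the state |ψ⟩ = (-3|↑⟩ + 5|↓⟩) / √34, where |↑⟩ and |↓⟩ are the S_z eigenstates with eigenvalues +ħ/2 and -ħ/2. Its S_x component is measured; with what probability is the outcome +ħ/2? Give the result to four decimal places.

0.0588

|+x⟩ = (|↑⟩ + |↓⟩)/√2, so ⟨+x|ψ⟩ = (2) / (√2·√34).
P = |2|² / 68 = 4/68.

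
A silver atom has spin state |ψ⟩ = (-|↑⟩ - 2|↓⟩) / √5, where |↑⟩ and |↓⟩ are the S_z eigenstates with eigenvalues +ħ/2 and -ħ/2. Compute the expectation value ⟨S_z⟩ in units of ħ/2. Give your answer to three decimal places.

⟨σ_z⟩ = |a|² - |b|² divided by |a|²+|b|², with a, b the |↑⟩, |↓⟩ amplitudes.
= (1 - 4)/5 = -3/5.
⟨S_z⟩ = (ħ/2)·⟨σ_z⟩.

-0.600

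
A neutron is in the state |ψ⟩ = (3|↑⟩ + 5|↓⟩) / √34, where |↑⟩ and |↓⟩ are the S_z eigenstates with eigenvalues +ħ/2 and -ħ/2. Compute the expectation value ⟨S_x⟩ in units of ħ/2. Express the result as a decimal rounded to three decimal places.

0.882

⟨σ_x⟩ = 2 Re(a* b)/(|a|²+|b|²) with a = 3, b = 5.
a* b = 15, so ⟨σ_x⟩ = 30/34.
⟨S_x⟩ = (ħ/2)·⟨σ_x⟩.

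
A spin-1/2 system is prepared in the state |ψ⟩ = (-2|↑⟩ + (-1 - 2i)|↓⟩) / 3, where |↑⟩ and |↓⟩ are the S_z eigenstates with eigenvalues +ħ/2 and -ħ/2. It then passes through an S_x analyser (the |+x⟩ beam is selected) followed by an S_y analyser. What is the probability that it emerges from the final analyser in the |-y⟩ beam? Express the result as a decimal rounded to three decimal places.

First analyser (S_x): P(|+x⟩) = |⟨+x|ψ⟩|² = 13/18.
After stage 1 the state is |+x⟩; P(|-y⟩) = |⟨-y|+x⟩|² = 1/2.
Joint probability = 13/18 × 1/2 = 0.361.

0.361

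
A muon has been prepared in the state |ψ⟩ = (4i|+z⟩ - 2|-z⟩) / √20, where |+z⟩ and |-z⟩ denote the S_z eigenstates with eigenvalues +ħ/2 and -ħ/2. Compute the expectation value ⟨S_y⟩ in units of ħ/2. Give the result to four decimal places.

0.8000

⟨σ_y⟩ = 2 Im(a* b)/(|a|²+|b|²) with a = 4i, b = -2.
a* b = 8i, so ⟨σ_y⟩ = 16/20.
⟨S_y⟩ = (ħ/2)·⟨σ_y⟩.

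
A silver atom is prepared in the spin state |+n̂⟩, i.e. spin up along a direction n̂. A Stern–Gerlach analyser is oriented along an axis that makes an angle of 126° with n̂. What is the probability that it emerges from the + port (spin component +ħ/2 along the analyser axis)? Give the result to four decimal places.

For spin-½, the probability of finding spin-up along an axis at angle θ to the initial spin direction is cos²(θ/2); spin-down is sin²(θ/2).
θ = 126°, so P = cos²(63°) ≈ 0.2061.

0.2061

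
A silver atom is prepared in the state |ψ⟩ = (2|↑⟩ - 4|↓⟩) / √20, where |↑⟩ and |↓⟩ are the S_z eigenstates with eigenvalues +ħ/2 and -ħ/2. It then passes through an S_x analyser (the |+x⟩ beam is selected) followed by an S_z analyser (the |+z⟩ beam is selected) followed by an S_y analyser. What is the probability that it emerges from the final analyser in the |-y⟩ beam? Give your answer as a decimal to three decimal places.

First analyser (S_x): P(|+x⟩) = |⟨+x|ψ⟩|² = 4/40.
After stage 1 the state is |+x⟩; P(|+z⟩) = |⟨+z|+x⟩|² = 1/2.
After stage 2 the state is |+z⟩; P(|-y⟩) = |⟨-y|+z⟩|² = 1/2.
Joint probability = 4/40 × 1/2 × 1/2 = 0.025.

0.025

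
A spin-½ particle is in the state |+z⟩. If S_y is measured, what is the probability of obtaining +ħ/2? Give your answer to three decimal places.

0.500

In the S_z basis, |+z⟩ = |↑⟩ and |+y⟩ = (|↑⟩ + i|↓⟩)/√2.
|⟨+y|+z⟩|² = 1/2.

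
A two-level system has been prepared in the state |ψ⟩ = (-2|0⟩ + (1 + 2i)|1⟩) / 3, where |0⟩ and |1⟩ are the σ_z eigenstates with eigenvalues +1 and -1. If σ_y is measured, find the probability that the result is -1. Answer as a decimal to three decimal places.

0.944

|-y⟩ = (|0⟩ - i|1⟩)/√2, so ⟨-y|ψ⟩ = (-4 + i) / (√2·3).
P = |-4 + i|² / 18 = 17/18.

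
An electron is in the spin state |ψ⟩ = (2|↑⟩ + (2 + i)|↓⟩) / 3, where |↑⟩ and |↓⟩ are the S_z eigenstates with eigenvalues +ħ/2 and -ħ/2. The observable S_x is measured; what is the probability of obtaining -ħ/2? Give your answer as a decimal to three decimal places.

|-x⟩ = (|↑⟩ - |↓⟩)/√2, so ⟨-x|ψ⟩ = (-i) / (√2·3).
P = |-i|² / 18 = 1/18.

0.056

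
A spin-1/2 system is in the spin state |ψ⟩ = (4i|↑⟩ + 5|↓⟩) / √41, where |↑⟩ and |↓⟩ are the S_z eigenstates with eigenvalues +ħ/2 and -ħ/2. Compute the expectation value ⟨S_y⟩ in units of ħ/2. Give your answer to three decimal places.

-0.976

⟨σ_y⟩ = 2 Im(a* b)/(|a|²+|b|²) with a = 4i, b = 5.
a* b = -20i, so ⟨σ_y⟩ = -40/41.
⟨S_y⟩ = (ħ/2)·⟨σ_y⟩.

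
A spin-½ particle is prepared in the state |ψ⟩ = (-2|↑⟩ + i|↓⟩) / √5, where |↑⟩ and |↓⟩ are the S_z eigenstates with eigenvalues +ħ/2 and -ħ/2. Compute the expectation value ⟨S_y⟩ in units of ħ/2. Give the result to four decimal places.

⟨σ_y⟩ = 2 Im(a* b)/(|a|²+|b|²) with a = -2, b = i.
a* b = -2i, so ⟨σ_y⟩ = -4/5.
⟨S_y⟩ = (ħ/2)·⟨σ_y⟩.

-0.8000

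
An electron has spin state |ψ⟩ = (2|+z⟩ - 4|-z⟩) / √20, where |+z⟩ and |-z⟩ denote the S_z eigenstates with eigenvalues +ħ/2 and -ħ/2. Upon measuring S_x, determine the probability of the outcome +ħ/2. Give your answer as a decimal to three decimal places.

|+x⟩ = (|+z⟩ + |-z⟩)/√2, so ⟨+x|ψ⟩ = (-2) / (√2·√20).
P = |-2|² / 40 = 4/40.

0.100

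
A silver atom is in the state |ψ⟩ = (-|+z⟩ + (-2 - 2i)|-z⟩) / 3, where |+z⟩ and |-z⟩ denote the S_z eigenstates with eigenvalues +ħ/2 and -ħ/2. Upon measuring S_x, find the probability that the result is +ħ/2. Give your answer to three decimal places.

0.722

|+x⟩ = (|+z⟩ + |-z⟩)/√2, so ⟨+x|ψ⟩ = (-3 - 2i) / (√2·3).
P = |-3 - 2i|² / 18 = 13/18.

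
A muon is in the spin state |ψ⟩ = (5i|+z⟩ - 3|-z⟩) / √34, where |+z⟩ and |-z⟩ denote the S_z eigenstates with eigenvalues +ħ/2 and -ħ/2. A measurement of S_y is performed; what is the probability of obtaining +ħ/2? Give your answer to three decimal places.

|+y⟩ = (|+z⟩ + i|-z⟩)/√2, so ⟨+y|ψ⟩ = (8i) / (√2·√34).
P = |8i|² / 68 = 64/68.

0.941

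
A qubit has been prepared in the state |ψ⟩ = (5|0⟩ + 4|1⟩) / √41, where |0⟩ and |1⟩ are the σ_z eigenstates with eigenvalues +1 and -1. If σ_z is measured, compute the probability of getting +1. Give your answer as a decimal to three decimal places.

The +1 outcome corresponds to |0⟩. Its amplitude in |ψ⟩ is 5/√41.
P = |5|² / 41 = 25/41.

0.610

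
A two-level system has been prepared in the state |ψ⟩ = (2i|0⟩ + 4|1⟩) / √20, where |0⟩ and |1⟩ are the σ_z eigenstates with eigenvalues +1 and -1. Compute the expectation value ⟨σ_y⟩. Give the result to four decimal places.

-0.8000

⟨σ_y⟩ = 2 Im(a* b)/(|a|²+|b|²) with a = 2i, b = 4.
a* b = -8i, so ⟨σ_y⟩ = -16/20.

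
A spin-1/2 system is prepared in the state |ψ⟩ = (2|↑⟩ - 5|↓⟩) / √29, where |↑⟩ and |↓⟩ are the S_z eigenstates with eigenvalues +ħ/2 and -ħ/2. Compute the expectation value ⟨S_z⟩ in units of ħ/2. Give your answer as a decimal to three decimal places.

⟨σ_z⟩ = |a|² - |b|² divided by |a|²+|b|², with a, b the |↑⟩, |↓⟩ amplitudes.
= (4 - 25)/29 = -21/29.
⟨S_z⟩ = (ħ/2)·⟨σ_z⟩.

-0.724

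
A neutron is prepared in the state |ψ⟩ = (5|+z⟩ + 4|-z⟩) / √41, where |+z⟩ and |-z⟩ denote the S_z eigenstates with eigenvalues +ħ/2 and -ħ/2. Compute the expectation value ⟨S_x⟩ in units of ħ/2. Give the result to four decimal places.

⟨σ_x⟩ = 2 Re(a* b)/(|a|²+|b|²) with a = 5, b = 4.
a* b = 20, so ⟨σ_x⟩ = 40/41.
⟨S_x⟩ = (ħ/2)·⟨σ_x⟩.

0.9756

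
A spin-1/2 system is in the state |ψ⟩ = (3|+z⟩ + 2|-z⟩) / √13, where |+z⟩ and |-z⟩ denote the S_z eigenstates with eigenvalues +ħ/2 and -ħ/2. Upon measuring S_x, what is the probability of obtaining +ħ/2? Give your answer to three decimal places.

|+x⟩ = (|+z⟩ + |-z⟩)/√2, so ⟨+x|ψ⟩ = (5) / (√2·√13).
P = |5|² / 26 = 25/26.

0.962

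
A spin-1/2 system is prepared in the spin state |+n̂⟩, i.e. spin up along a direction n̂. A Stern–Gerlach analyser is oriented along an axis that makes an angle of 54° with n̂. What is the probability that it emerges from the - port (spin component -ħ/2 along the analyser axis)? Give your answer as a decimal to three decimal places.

For spin-½, the probability of finding spin-up along an axis at angle θ to the initial spin direction is cos²(θ/2); spin-down is sin²(θ/2).
θ = 54°, so P = sin²(27°) ≈ 0.206.

0.206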